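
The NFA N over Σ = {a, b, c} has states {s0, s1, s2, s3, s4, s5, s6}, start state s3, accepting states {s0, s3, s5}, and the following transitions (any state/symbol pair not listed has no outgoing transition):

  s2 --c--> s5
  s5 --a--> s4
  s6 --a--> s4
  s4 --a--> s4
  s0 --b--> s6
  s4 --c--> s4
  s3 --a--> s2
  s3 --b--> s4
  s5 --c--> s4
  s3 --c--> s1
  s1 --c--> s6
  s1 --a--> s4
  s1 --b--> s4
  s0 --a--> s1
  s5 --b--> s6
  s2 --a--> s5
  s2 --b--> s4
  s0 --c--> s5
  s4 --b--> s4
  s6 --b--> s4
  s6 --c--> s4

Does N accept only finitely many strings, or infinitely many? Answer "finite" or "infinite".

finite

The useful states (reachable from s3 and able to reach an accepting state) are {s2, s3, s5}.
Restricted to these states the transition graph has no cycle, so every accepting path has bounded length and L is finite.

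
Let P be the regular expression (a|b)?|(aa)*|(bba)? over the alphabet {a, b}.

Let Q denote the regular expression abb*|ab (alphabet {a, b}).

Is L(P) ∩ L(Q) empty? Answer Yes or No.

Converting the expression P to a DFA (subset construction, then merging equivalent states) gives the minimal DFA with states {p0, p1, p2, p3, p4, p5, p6, p7}, start state p0, accepting states {p0, p1, p2, p3, p7} and transitions p0: a→p1, b→p2; p1: a→p3, b→p4; p2: a→p4, b→p5; p3: a→p6, b→p4; p4: a→p4, b→p4; p5: a→p7, b→p4; p6: a→p3, b→p4; p7: a→p4, b→p4.
Converting the expression Q to a DFA (subset construction, then merging equivalent states) gives the minimal DFA with states {q0, q1, q2, q3}, start state q0, accepting states {q3} and transitions q0: a→q1, b→q2; q1: a→q2, b→q3; q2: a→q2, b→q2; q3: a→q2, b→q3.
Exploring the product automaton P × Q from the start pair (p0, q0), following both machines on each input symbol, reaches 9 state pairs: (p0, q0), (p1, q1), (p2, q2), (p3, q2), (p4, q3), (p4, q2), (p5, q2), (p6, q2), (p7, q2).
P accepts in {p0, p1, p2, p3, p7} and Q accepts in {q3}; no reachable pair has both components accepting, so no string drives both machines to acceptance simultaneously and L(P) ∩ L(Q) = ∅.
So no string is accepted by both, and the intersection is empty.

Yes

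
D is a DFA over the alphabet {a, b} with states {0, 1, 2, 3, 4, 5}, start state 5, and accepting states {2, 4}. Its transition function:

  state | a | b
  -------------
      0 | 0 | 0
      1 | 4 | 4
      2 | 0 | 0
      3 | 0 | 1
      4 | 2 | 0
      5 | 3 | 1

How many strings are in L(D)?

8

The useful subgraph on states {1, 2, 3, 4, 5} is acyclic, so L(D) is finite; the longest accepting path visits 5 useful states, giving maximum string length 4.
Counting accepting paths from 5 by length: 2 of length 2, 4 of length 3, 2 of length 4. Total 8.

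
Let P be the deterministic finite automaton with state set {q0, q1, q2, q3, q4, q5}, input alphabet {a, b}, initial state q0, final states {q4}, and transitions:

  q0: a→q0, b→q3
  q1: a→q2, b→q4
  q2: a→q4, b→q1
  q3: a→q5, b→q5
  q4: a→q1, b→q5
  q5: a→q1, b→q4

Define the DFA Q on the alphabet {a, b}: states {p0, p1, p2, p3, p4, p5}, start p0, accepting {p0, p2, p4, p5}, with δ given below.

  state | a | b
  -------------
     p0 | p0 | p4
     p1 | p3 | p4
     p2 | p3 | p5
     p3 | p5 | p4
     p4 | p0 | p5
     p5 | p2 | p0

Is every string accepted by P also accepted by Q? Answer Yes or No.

Exploring the product automaton P × Q from the start pair (q0, p0), following both machines on each input symbol, reaches 13 state pairs: (q0, p0), (q3, p4), (q5, p0), (q5, p5), (q1, p0), (q4, p4), (q1, p2), (q4, p0), (q2, p0), (q2, p3), (q4, p5), (q5, p4), (q1, p4).
P accepts in {q4} and Q accepts in {p0, p2, p4, p5}. The reachable pairs whose P-component is accepting are (q4, p4), (q4, p0), (q4, p5); in each of them the Q-component is accepting too, so the product for L(P) \ L(Q) (P-component accepting, Q-component rejecting) has no reachable accepting pair and the difference is empty.
Hence every string in L(P) is also in L(Q).

Yes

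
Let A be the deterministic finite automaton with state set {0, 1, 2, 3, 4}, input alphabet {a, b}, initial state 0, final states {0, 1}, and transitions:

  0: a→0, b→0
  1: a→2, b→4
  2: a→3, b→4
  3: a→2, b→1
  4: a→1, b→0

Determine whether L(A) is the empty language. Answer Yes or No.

No

The empty string ε is accepted: the run 0 ends in the accepting state 0.
Since at least one string is accepted, L(A) is not empty.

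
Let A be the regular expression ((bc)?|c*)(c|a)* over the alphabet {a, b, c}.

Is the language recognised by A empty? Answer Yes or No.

No

The empty string ε matches the expression, so it belongs to L(A).
Since L(A) contains at least one string, it is not empty.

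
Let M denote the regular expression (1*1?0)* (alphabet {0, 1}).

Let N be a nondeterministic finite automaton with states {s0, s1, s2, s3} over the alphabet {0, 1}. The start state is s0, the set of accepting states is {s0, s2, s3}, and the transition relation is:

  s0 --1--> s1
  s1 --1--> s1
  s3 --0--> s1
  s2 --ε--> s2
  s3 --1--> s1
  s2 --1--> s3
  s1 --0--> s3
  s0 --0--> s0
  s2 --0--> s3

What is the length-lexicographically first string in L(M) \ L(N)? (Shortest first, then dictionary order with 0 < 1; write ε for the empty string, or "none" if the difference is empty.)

The string 100 is accepted by M but not by N.
No shorter string lies in the difference, and 100 is the lexicographically first length-3 string in L(M) \ L(N).

100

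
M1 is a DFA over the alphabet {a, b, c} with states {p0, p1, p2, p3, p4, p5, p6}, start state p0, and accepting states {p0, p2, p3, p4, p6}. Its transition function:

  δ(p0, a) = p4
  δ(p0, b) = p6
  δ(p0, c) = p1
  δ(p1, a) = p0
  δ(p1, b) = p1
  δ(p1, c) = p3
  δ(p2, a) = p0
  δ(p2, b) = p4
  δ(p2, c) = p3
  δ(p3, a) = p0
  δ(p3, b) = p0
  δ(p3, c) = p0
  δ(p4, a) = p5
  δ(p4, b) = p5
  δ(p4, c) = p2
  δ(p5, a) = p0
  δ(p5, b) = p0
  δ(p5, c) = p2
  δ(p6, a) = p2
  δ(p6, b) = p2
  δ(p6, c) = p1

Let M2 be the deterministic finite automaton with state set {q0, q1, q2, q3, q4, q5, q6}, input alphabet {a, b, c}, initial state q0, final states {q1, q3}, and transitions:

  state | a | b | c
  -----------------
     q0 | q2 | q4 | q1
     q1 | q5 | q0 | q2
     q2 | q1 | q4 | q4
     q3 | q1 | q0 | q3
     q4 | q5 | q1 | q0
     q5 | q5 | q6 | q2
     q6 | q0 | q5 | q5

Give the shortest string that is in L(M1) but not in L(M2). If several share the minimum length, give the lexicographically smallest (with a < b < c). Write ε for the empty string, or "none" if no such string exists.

The empty string ε is accepted by M1 but not by M2.
Since ε is the unique shortest string, it is the required witness.

ε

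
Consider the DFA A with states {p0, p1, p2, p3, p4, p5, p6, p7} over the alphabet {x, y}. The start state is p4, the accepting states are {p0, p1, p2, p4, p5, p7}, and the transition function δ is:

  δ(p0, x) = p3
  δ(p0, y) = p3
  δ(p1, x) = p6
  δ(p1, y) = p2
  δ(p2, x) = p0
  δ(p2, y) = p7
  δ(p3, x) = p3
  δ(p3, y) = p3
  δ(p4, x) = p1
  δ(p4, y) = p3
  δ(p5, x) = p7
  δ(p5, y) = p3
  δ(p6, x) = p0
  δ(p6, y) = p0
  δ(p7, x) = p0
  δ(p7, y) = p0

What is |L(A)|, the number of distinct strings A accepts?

9

The useful subgraph on states {p0, p1, p2, p4, p6, p7} is acyclic, so L(A) is finite; the longest accepting path visits 5 useful states, giving maximum string length 4.
Counting accepting paths from p4 by length: 1 of length 0, 1 of length 1, 1 of length 2, 4 of length 3, 2 of length 4. Total 9.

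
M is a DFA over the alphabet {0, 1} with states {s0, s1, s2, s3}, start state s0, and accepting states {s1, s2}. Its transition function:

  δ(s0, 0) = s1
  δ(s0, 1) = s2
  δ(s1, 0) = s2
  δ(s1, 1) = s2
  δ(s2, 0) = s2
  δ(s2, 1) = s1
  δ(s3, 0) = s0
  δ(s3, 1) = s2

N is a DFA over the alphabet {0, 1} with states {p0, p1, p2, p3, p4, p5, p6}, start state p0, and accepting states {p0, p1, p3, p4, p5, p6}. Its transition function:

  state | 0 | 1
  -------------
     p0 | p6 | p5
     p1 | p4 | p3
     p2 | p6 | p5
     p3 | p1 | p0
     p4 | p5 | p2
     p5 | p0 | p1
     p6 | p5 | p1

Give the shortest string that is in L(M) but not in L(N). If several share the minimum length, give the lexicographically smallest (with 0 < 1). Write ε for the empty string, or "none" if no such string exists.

The string 0101 is accepted by M but not by N.
No shorter string lies in the difference, and 0101 is the lexicographically first length-4 string in L(M) \ L(N).

0101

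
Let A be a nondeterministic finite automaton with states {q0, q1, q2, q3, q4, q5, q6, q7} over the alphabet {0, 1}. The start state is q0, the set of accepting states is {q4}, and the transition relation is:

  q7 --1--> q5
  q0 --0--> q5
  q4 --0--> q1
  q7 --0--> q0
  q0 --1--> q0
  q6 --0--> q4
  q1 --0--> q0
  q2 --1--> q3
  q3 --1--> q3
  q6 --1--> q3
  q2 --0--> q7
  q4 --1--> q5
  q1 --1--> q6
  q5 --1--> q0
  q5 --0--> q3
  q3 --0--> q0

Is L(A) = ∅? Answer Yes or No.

The states reachable from the start state are {q0, q3, q5}.
None of the accepting states {q4} is reachable, so no string is accepted and L(A) = ∅.

Yes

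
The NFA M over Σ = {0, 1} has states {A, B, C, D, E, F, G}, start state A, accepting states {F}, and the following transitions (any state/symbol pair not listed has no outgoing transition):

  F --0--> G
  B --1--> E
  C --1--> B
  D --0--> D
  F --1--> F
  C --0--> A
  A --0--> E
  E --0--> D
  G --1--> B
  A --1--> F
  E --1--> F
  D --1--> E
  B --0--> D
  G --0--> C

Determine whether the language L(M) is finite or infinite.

State D is reachable from the start and can reach an accepting state, and it lies on the cycle D → D.
Traversing that cycle any number of times yields accepted strings of unbounded length, so the language is infinite.

infinite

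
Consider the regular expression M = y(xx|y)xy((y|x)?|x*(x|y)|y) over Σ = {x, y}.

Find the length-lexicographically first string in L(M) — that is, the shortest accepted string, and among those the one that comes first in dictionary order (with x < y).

By inspection of the expression, no string of length less than 4 matches, and yyxy is the lexicographically first match of length 4.

yyxy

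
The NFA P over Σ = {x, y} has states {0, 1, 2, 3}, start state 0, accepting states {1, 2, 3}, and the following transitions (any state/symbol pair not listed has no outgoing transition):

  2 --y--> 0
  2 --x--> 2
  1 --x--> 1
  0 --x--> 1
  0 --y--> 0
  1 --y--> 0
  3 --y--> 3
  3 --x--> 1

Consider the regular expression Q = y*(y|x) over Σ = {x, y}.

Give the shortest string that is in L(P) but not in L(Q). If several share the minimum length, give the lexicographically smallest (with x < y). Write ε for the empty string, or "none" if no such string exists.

xx

The string xx is accepted by P but not by Q.
No shorter string lies in the difference, and xx is the lexicographically first length-2 string in L(P) \ L(Q).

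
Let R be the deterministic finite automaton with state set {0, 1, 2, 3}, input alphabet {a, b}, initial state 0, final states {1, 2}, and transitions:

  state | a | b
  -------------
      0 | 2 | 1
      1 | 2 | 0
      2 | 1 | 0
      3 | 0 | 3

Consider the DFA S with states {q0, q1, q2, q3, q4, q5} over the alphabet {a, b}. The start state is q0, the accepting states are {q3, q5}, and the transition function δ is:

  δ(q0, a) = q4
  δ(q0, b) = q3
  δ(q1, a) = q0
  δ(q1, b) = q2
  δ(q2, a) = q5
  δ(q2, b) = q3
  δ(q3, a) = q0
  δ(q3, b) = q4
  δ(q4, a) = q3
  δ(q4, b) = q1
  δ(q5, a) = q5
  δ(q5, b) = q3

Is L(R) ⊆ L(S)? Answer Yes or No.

No

The string a is in L(R) but not in L(S).
So L(R) ⊄ L(S).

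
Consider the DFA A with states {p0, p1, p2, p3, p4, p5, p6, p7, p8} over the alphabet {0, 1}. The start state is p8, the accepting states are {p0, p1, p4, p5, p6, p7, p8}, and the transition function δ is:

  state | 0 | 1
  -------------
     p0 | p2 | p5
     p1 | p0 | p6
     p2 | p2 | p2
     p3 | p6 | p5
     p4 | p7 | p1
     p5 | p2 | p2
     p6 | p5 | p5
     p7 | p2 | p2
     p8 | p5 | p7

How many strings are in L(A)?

The useful subgraph on states {p5, p7, p8} is acyclic, so L(A) is finite; the longest accepting path visits 2 useful states, giving maximum string length 1.
Counting accepting paths from p8 by length: 1 of length 0, 2 of length 1. Total 3.

3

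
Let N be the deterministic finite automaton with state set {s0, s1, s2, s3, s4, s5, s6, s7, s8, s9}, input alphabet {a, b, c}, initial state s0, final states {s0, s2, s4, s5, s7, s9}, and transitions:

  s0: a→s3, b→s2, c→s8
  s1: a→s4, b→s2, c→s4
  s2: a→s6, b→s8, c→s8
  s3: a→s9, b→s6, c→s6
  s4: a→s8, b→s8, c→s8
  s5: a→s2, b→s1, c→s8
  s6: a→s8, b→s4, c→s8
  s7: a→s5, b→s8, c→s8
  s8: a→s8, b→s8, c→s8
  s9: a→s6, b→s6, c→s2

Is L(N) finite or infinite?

The useful states (reachable from s0 and able to reach an accepting state) are {s0, s2, s3, s4, s6, s9}.
Restricted to these states the transition graph has no cycle, so every accepting path has bounded length and L is finite.

finite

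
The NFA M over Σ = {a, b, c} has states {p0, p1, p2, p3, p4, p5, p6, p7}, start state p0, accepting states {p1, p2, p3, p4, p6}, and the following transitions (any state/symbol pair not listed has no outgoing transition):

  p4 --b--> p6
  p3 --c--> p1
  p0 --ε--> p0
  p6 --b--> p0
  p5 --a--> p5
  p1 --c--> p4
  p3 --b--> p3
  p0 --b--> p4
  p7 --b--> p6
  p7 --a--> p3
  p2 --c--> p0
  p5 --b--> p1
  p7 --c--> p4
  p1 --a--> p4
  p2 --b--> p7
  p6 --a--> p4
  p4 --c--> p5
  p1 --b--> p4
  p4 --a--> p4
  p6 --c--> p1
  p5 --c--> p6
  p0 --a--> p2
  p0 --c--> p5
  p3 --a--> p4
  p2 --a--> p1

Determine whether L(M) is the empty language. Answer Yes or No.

The string a is accepted: the run p0 → p2 ends in the accepting state p2.
Since at least one string is accepted, L(M) is not empty.

No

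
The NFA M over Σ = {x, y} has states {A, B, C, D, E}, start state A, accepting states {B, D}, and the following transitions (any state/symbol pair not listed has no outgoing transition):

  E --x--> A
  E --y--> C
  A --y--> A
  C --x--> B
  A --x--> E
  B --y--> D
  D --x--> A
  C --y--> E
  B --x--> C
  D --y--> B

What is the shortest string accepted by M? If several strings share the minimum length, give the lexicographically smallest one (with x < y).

A breadth-first search from A reaches an accepting state first via the path A → E → C → B on input xyx.
No string of length < 3 is accepted (BFS exhausts all shorter strings without reaching an accepting state), and xyx is the lexicographically least accepting string of length 3.

xyx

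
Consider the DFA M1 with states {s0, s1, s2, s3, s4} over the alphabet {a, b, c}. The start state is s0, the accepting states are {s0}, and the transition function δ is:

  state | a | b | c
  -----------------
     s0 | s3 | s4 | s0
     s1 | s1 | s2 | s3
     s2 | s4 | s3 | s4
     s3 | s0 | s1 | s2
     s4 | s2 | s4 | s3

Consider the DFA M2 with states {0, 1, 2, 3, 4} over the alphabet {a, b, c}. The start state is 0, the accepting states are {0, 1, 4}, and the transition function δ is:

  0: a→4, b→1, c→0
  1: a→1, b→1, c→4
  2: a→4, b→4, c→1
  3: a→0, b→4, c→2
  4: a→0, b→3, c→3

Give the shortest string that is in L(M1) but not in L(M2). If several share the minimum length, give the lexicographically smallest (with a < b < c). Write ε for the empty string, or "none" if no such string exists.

The string abcac is accepted by M1 but not by M2.
No shorter string lies in the difference, and abcac is the lexicographically first length-5 string in L(M1) \ L(M2).

abcac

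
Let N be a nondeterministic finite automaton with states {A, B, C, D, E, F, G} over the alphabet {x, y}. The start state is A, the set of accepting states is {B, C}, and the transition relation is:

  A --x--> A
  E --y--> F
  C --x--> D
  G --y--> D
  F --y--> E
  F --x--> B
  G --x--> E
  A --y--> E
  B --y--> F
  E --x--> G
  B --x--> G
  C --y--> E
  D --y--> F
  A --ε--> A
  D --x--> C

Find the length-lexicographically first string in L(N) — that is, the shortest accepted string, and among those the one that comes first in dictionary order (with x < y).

A breadth-first search from A reaches an accepting state first via the path A → E → F → B on input yyx.
No string of length < 3 is accepted (BFS exhausts all shorter strings without reaching an accepting state), and yyx is the lexicographically least accepting string of length 3.

yyx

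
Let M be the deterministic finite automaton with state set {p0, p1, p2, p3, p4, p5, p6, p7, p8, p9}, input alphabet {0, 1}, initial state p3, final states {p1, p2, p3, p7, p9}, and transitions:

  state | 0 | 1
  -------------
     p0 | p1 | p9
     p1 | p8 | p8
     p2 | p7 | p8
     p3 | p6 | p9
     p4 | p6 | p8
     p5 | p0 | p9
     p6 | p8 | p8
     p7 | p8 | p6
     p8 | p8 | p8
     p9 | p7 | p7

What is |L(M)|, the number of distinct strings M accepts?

4

The useful subgraph on states {p3, p7, p9} is acyclic, so L(M) is finite; the longest accepting path visits 3 useful states, giving maximum string length 2.
Counting accepting paths from p3 by length: 1 of length 0, 1 of length 1, 2 of length 2. Total 4.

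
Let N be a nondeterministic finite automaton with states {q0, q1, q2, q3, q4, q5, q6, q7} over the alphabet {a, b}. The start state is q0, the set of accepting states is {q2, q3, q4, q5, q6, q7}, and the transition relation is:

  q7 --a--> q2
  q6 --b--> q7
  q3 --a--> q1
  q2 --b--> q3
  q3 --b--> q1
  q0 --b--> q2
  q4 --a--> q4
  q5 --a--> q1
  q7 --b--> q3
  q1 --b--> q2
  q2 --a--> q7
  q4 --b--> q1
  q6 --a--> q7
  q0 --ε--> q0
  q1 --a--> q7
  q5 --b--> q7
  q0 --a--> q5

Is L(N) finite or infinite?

State q2 is reachable from the start and can reach an accepting state, and it lies on the cycle q2 → q3 → q1 → q2.
Traversing that cycle any number of times yields accepted strings of unbounded length, so the language is infinite.

infinite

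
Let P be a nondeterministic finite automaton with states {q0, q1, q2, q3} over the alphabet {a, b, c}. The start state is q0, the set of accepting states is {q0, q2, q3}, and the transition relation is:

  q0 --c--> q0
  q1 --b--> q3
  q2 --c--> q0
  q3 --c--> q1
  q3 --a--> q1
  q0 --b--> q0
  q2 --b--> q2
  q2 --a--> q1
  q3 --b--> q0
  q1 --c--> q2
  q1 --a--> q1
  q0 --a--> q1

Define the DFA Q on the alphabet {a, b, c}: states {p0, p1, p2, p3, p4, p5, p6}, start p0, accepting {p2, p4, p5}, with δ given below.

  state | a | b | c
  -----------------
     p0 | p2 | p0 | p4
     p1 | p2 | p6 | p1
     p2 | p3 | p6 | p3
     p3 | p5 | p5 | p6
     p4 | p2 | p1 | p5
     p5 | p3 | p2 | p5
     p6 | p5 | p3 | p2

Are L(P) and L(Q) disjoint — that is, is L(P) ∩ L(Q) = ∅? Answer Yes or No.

The string c is accepted by both P and Q.
Hence L(P) ∩ L(Q) ≠ ∅.

No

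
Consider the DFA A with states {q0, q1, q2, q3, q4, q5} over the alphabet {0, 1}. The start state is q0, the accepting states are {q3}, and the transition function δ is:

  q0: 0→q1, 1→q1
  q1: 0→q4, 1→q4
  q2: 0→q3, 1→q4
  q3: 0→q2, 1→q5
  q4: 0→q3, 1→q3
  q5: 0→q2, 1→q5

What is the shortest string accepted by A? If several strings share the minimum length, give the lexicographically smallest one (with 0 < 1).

A breadth-first search from q0 reaches an accepting state first via the path q0 → q1 → q4 → q3 on input 000.
No string of length < 3 is accepted (BFS exhausts all shorter strings without reaching an accepting state), and 000 is the lexicographically least accepting string of length 3.

000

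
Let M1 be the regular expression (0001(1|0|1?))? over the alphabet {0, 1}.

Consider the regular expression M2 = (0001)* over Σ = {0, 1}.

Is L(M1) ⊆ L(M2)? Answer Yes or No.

No

The string 00010 is in L(M1) but not in L(M2).
So L(M1) ⊄ L(M2).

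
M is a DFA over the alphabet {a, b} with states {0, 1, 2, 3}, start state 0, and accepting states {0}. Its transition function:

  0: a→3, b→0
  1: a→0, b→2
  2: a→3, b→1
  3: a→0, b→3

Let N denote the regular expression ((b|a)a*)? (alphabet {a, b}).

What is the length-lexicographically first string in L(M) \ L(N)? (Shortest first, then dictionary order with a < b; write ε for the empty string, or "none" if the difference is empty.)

bb

The string bb is accepted by M but not by N.
No shorter string lies in the difference, and bb is the lexicographically first length-2 string in L(M) \ L(N).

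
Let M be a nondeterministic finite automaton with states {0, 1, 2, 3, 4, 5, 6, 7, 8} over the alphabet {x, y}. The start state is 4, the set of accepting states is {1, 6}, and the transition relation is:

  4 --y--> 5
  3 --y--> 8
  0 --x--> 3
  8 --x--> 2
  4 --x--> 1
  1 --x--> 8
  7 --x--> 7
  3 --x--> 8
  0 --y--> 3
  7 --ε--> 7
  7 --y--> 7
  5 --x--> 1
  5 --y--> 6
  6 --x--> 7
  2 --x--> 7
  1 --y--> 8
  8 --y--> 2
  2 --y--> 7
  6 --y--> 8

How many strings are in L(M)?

The useful subgraph on states {1, 4, 5, 6} is acyclic, so L(M) is finite; the longest accepting path visits 3 useful states, giving maximum string length 2.
Counting accepting paths from 4 by length: 1 of length 1, 2 of length 2. Total 3.

3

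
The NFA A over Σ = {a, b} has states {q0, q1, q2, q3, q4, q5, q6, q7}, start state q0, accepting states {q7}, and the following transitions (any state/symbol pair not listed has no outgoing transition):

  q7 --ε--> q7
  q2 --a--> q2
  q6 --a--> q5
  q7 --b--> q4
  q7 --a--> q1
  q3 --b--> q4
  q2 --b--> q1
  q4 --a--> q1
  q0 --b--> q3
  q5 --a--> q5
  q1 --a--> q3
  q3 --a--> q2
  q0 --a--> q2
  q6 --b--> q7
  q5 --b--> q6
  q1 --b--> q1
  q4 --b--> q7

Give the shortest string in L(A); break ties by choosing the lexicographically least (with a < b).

bbb

A breadth-first search from q0 reaches an accepting state first via the path q0 → q3 → q4 → q7 on input bbb.
No string of length < 3 is accepted (BFS exhausts all shorter strings without reaching an accepting state), and bbb is the lexicographically least accepting string of length 3.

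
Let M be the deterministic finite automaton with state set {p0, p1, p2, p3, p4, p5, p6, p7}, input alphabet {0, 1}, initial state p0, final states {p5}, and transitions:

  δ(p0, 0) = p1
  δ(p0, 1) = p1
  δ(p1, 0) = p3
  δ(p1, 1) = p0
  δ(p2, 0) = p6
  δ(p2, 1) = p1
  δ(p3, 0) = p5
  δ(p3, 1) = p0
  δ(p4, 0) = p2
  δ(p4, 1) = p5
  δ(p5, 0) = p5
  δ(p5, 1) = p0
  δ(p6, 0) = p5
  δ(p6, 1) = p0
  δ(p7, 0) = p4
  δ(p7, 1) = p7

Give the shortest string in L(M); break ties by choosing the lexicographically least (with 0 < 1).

A breadth-first search from p0 reaches an accepting state first via the path p0 → p1 → p3 → p5 on input 000.
No string of length < 3 is accepted (BFS exhausts all shorter strings without reaching an accepting state), and 000 is the lexicographically least accepting string of length 3.

000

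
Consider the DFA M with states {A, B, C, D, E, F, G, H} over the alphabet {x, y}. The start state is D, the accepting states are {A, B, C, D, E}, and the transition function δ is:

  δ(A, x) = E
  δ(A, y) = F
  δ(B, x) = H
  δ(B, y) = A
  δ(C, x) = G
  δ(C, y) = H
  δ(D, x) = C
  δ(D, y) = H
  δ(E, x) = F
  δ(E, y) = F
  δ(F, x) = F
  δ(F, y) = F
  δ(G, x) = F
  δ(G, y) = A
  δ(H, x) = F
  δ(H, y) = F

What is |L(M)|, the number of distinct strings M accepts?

The useful subgraph on states {A, C, D, E, G} is acyclic, so L(M) is finite; the longest accepting path visits 5 useful states, giving maximum string length 4.
Counting accepting paths from D by length: 1 of length 0, 1 of length 1, 1 of length 3, 1 of length 4. Total 4.

4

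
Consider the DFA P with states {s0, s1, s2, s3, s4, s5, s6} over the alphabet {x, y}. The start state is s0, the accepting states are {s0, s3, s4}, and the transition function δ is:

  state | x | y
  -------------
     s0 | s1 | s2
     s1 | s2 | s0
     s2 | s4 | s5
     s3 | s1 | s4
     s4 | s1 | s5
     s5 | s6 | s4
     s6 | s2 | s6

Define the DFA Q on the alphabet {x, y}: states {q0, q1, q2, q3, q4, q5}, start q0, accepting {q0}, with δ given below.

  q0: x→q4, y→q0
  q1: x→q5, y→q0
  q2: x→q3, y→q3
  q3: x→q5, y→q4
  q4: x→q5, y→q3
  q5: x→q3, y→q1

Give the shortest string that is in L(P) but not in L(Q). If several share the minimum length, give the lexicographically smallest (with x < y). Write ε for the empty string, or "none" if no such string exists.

xy

The string xy is accepted by P but not by Q.
No shorter string lies in the difference, and xy is the lexicographically first length-2 string in L(P) \ L(Q).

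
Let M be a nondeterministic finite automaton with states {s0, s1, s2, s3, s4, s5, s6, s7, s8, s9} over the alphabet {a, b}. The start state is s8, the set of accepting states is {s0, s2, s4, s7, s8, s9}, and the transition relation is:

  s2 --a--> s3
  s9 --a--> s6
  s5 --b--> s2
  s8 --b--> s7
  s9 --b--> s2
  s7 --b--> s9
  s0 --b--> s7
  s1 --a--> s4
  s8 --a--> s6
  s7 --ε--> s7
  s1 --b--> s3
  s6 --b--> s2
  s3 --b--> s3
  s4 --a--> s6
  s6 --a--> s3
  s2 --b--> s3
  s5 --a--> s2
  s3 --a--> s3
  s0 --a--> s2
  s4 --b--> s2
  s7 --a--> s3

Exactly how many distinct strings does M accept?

The useful subgraph on states {s2, s6, s7, s8, s9} is acyclic, so L(M) is finite; the longest accepting path visits 5 useful states, giving maximum string length 4.
Counting accepting paths from s8 by length: 1 of length 0, 1 of length 1, 2 of length 2, 1 of length 3, 1 of length 4. Total 6.

6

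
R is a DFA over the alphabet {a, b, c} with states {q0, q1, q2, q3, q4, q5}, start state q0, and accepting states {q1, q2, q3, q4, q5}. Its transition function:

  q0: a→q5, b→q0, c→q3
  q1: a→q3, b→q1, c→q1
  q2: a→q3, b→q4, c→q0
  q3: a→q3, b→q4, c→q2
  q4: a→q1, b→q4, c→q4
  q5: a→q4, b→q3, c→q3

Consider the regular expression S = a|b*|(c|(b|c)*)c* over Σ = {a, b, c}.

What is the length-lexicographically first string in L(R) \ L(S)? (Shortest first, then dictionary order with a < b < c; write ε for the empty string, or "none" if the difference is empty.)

The string aa is accepted by R but not by S.
No shorter string lies in the difference, and aa is the lexicographically first length-2 string in L(R) \ L(S).

aa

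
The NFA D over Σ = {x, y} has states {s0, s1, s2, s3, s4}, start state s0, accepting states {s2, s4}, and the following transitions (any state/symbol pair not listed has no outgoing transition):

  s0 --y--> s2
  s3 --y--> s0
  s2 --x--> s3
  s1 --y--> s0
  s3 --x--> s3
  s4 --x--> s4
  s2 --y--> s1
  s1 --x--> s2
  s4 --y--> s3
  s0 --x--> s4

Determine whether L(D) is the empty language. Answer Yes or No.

The string x is accepted: the run s0 → s4 ends in the accepting state s4.
Since at least one string is accepted, L(D) is not empty.

No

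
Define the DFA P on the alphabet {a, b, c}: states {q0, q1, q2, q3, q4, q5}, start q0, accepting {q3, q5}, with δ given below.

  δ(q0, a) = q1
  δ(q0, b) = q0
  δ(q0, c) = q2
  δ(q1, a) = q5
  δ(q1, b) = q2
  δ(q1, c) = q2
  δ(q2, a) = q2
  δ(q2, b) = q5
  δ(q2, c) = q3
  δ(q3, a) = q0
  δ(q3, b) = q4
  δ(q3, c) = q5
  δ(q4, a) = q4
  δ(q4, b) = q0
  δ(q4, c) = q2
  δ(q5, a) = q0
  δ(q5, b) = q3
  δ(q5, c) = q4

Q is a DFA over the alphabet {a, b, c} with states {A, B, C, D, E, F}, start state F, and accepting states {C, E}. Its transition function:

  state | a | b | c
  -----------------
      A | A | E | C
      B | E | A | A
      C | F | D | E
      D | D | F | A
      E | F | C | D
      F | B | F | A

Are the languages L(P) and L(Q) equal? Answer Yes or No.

Yes

Exploring the product automaton P × Q from the start pair (q0, F), following both machines on each input symbol, reaches 6 state pairs: (q0, F), (q1, B), (q2, A), (q5, E), (q3, C), (q4, D).
P accepts in {q3, q5} and Q accepts in {C, E}. In every reachable pair the two components are either both accepting — (q5, E), (q3, C) — or both non-accepting, so no string is accepted by exactly one of the machines: L(P) \ L(Q) and L(Q) \ L(P) are both empty.
Hence every string is accepted by P iff it is accepted by Q, and the two languages coincide.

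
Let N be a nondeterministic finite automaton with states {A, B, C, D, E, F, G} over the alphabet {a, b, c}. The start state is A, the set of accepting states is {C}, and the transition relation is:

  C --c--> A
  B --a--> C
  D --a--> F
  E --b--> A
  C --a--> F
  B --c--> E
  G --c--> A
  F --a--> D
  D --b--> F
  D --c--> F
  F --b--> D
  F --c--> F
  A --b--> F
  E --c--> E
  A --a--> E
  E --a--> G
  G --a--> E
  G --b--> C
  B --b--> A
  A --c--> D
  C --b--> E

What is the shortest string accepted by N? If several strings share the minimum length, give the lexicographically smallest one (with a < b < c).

A breadth-first search from A reaches an accepting state first via the path A → E → G → C on input aab.
No string of length < 3 is accepted (BFS exhausts all shorter strings without reaching an accepting state), and aab is the lexicographically least accepting string of length 3.

aab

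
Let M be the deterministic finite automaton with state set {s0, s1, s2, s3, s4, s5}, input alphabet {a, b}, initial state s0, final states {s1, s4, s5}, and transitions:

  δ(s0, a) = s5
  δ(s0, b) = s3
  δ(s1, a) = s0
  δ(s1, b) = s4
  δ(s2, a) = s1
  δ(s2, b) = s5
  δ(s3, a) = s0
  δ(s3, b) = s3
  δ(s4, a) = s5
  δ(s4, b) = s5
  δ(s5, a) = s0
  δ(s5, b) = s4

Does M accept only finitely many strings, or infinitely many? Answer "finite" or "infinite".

State s0 is reachable from the start and can reach an accepting state, and it lies on the cycle s0 → s3 → s0.
Traversing that cycle any number of times yields accepted strings of unbounded length, so the language is infinite.

infinite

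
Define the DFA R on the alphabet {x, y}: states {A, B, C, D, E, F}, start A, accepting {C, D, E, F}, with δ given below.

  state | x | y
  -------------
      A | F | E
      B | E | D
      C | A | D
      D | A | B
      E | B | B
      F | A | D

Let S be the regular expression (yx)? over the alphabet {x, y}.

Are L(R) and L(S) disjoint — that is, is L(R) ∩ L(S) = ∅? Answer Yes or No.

Yes

Converting the expression S to a DFA (subset construction, then merging equivalent states) gives the minimal DFA with states {s0, s1, s2, s3}, start state s0, accepting states {s0, s3} and transitions s0: x→s1, y→s2; s1: x→s1, y→s1; s2: x→s3, y→s1; s3: x→s1, y→s1.
Exploring the product automaton R × S from the start pair (A, s0), following both machines on each input symbol, reaches 8 state pairs: (A, s0), (F, s1), (E, s2), (A, s1), (D, s1), (B, s3), (B, s1), (E, s1).
R accepts in {C, D, E, F} and S accepts in {s0, s3}; no reachable pair has both components accepting, so no string drives both machines to acceptance simultaneously and L(R) ∩ L(S) = ∅.
So no string is accepted by both, and the intersection is empty.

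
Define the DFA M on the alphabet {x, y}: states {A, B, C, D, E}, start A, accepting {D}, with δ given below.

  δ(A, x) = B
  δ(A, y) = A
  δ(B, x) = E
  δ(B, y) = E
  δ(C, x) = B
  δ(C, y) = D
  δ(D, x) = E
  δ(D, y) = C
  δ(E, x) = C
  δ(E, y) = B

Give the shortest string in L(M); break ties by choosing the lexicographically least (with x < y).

A breadth-first search from A reaches an accepting state first via the path A → B → E → C → D on input xxxy.
No string of length < 4 is accepted (BFS exhausts all shorter strings without reaching an accepting state), and xxxy is the lexicographically least accepting string of length 4.

xxxy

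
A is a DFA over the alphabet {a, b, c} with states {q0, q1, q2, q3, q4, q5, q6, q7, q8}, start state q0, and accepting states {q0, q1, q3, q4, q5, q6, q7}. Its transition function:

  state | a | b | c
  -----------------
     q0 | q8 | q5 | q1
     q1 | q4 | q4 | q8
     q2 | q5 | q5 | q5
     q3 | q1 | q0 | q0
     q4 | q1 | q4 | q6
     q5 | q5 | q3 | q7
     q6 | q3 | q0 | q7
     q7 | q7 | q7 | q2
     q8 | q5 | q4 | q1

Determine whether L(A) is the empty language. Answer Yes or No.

No

The empty string ε is accepted: the run q0 ends in the accepting state q0.
Since at least one string is accepted, L(A) is not empty.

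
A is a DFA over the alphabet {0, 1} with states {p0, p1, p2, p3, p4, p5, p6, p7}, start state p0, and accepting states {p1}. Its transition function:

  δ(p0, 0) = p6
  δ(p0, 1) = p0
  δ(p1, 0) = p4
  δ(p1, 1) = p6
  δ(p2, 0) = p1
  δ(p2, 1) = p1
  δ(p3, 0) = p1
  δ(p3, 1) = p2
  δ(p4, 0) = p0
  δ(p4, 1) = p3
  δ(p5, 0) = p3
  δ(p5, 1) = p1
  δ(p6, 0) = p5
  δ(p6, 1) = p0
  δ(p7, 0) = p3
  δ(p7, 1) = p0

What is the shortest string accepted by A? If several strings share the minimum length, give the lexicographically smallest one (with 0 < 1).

A breadth-first search from p0 reaches an accepting state first via the path p0 → p6 → p5 → p1 on input 001.
No string of length < 3 is accepted (BFS exhausts all shorter strings without reaching an accepting state), and 001 is the lexicographically least accepting string of length 3.

001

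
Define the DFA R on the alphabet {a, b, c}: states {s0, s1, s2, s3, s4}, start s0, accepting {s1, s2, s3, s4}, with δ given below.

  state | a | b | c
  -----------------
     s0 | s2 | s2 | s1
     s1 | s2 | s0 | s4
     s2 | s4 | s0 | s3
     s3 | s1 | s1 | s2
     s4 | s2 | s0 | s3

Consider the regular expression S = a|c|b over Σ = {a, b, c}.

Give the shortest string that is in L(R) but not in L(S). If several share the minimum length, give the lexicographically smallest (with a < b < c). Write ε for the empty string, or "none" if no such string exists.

aa

The string aa is accepted by R but not by S.
No shorter string lies in the difference, and aa is the lexicographically first length-2 string in L(R) \ L(S).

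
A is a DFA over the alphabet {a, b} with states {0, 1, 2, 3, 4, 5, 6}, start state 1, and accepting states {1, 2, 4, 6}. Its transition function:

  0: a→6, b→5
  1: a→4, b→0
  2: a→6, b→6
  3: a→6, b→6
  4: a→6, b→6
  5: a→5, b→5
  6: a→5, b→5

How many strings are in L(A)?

5

The useful subgraph on states {0, 1, 4, 6} is acyclic, so L(A) is finite; the longest accepting path visits 3 useful states, giving maximum string length 2.
Counting accepting paths from 1 by length: 1 of length 0, 1 of length 1, 3 of length 2. Total 5.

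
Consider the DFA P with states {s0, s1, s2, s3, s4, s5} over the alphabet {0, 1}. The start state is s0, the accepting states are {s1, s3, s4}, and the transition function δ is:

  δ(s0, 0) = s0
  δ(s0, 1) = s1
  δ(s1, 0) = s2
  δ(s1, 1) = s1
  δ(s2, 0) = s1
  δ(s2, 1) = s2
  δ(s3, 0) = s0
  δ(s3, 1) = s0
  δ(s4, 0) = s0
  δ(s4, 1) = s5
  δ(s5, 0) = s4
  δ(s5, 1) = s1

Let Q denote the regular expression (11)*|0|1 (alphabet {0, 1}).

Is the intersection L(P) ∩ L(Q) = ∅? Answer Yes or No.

The string 1 is accepted by both P and Q.
Hence L(P) ∩ L(Q) ≠ ∅.

No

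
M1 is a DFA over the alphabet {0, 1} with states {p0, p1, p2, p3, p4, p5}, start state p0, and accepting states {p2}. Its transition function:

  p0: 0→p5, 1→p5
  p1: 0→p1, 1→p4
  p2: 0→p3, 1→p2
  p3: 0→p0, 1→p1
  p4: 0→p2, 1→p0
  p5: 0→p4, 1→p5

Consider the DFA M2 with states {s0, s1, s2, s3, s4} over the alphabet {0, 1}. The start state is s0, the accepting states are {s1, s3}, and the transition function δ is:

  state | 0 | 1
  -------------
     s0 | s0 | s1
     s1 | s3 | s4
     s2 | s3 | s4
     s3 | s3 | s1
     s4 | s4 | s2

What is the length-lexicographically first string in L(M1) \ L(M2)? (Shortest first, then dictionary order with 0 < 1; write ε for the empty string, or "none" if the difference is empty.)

000

The string 000 is accepted by M1 but not by M2.
No shorter string lies in the difference, and 000 is the lexicographically first length-3 string in L(M1) \ L(M2).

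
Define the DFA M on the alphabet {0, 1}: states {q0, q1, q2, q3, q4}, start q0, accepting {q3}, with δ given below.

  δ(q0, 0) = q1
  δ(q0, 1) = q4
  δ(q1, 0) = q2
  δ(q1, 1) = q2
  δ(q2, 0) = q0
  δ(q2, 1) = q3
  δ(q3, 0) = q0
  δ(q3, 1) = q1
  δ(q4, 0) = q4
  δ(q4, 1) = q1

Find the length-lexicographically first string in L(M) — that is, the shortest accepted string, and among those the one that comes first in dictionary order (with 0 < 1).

A breadth-first search from q0 reaches an accepting state first via the path q0 → q1 → q2 → q3 on input 001.
No string of length < 3 is accepted (BFS exhausts all shorter strings without reaching an accepting state), and 001 is the lexicographically least accepting string of length 3.

001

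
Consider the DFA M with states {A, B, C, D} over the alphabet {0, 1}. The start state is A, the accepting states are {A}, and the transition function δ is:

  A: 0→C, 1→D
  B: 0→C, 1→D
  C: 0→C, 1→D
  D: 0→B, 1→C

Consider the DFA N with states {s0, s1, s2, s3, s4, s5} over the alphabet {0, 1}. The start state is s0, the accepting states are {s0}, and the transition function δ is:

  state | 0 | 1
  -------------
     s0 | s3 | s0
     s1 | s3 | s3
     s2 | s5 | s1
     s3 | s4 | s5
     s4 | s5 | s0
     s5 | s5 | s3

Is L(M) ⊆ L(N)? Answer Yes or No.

Yes

Exploring the product automaton M × N from the start pair (A, s0), following both machines on each input symbol, reaches 11 state pairs: (A, s0), (C, s3), (D, s0), (C, s4), (D, s5), (B, s3), (C, s0), (C, s5), (B, s5), (D, s3), (B, s4).
M accepts in {A} and N accepts in {s0}. The reachable pairs whose M-component is accepting are (A, s0); in each of them the N-component is accepting too, so the product for L(M) \ L(N) (M-component accepting, N-component rejecting) has no reachable accepting pair and the difference is empty.
Hence every string in L(M) is also in L(N).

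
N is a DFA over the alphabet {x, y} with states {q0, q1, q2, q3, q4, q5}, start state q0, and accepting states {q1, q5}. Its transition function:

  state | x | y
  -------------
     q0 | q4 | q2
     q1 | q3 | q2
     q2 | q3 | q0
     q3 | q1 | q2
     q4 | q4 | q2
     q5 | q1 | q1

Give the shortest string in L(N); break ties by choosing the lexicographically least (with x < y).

A breadth-first search from q0 reaches an accepting state first via the path q0 → q2 → q3 → q1 on input yxx.
No string of length < 3 is accepted (BFS exhausts all shorter strings without reaching an accepting state), and yxx is the lexicographically least accepting string of length 3.

yxx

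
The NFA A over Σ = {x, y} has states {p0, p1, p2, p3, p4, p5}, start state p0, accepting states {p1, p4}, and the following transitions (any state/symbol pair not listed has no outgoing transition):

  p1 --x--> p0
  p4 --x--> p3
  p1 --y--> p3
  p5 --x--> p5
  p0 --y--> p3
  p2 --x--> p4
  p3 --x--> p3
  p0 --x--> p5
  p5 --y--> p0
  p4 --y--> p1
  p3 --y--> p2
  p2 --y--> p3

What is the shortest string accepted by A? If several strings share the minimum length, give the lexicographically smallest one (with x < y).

A breadth-first search from p0 reaches an accepting state first via the path p0 → p3 → p2 → p4 on input yyx.
No string of length < 3 is accepted (BFS exhausts all shorter strings without reaching an accepting state), and yyx is the lexicographically least accepting string of length 3.

yyx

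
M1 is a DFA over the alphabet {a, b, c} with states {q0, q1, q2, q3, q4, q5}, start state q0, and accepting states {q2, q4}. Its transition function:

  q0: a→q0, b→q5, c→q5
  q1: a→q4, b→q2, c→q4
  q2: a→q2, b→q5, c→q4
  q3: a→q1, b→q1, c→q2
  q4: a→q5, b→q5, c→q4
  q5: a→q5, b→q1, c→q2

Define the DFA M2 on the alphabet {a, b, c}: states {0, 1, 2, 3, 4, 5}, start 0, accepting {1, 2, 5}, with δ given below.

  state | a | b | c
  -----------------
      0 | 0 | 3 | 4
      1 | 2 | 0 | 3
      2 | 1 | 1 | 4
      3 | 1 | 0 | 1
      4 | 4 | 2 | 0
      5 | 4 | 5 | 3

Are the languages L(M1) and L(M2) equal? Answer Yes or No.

The string cc is accepted by M1 but rejected by M2.
So L(M1) ≠ L(M2).

No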